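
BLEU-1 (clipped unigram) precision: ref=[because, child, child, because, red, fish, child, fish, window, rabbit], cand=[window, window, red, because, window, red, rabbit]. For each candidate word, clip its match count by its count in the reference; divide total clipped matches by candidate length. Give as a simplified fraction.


Reference word counts: {'because': 2, 'child': 3, 'fish': 2, 'rabbit': 1, 'red': 1, 'window': 1}
Checking each candidate word (with clipping):
  'window' -> in reference (ref count 1, used 1/1) -> match (matches: 1)
  'window' -> ref count 1 already used up (1/1) -> clipped, no match (matches: 1)
  'red' -> in reference (ref count 1, used 1/1) -> match (matches: 2)
  'because' -> in reference (ref count 2, used 1/2) -> match (matches: 3)
  'window' -> ref count 1 already used up (1/1) -> clipped, no match (matches: 3)
  'red' -> ref count 1 already used up (1/1) -> clipped, no match (matches: 3)
  'rabbit' -> in reference (ref count 1, used 1/1) -> match (matches: 4)
Clipped matches: 4, Candidate length: 7
Precision = 4/7

4/7


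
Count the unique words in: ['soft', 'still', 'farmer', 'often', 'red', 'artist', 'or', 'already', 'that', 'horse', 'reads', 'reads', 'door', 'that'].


Listing all tokens and tracking unique types:
  Token 1: 'soft' -> NEW (unique so far: 1)
  Token 2: 'still' -> NEW (unique so far: 2)
  Token 3: 'farmer' -> NEW (unique so far: 3)
  Token 4: 'often' -> NEW (unique so far: 4)
  Token 5: 'red' -> NEW (unique so far: 5)
  Token 6: 'artist' -> NEW (unique so far: 6)
  Token 7: 'or' -> NEW (unique so far: 7)
  Token 8: 'already' -> NEW (unique so far: 8)
  Token 9: 'that' -> NEW (unique so far: 9)
  Token 10: 'horse' -> NEW (unique so far: 10)
  Token 11: 'reads' -> NEW (unique so far: 11)
  Token 12: 'reads' -> duplicate (unique so far: 11)
  Token 13: 'door' -> NEW (unique so far: 12)
  Token 14: 'that' -> duplicate (unique so far: 12)
Unique types: ('already', 'artist', 'door', 'farmer', 'horse', 'often', 'or', 'reads', 'red', 'soft', 'still', 'that')
Vocabulary size: 12

12


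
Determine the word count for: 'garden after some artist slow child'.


Counting words by splitting on spaces:
  Word 1: 'garden'
  Word 2: 'after'
  Word 3: 'some'
  Word 4: 'artist'
  Word 5: 'slow'
  Word 6: 'child'
Total words: 6

6


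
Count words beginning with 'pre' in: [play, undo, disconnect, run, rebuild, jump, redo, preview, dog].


Checking each word for prefix 'pre':
  'play' -> no (count: 0)
  'undo' -> no (count: 0)
  'disconnect' -> no (count: 0)
  'run' -> no (count: 0)
  'rebuild' -> no (count: 0)
  'jump' -> no (count: 0)
  'redo' -> no (count: 0)
  'preview' -> YES, starts with 'pre' (count: 1)
  'dog' -> no (count: 1)
Total with prefix 'pre': 1

1


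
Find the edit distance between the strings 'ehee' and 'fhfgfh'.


Building DP table for s1='ehee' (len 4) and s2='fhfgfh' (len 6):
       f  h  f  g  f  h
    0  1  2  3  4  5  6
  e 1  1  2  3  4  5  6
  h 2  2  1  2  3  4  5
  e 3  3  2  2  3  4  5
  e 4  4  3  3  3  4  5
Edit distance = dp[4][6] = 5

5


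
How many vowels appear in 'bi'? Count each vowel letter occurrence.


Scanning each character of 'bi':
  Position 1: 'b' -> consonant (running count: 0)
  Position 2: 'i' -> vowel (running count: 1)
Total vowels: 1

1


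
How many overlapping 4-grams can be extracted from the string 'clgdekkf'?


String 'clgdekkf' has length L = 8.
Number of overlapping n-grams = L - n + 1
Substituting: 8 - 4 + 1 = 5

5


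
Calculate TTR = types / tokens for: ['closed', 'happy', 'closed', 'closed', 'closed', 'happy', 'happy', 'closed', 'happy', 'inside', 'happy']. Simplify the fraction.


Tokens: 11
Unique types: ('closed', 'happy', 'inside') = 3
TTR = 3/11
Already in lowest terms.

3/11


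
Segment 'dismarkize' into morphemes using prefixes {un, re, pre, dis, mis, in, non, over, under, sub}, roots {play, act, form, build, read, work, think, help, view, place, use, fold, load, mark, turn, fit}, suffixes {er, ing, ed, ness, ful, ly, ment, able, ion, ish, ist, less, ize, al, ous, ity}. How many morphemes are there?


Segmenting 'dismarkize' against the inventory:
  'dis' -> prefix (morpheme 1)
  'mark' -> root (morpheme 2)
  'ize' -> suffix (morpheme 3)
Total morphemes: 3

3


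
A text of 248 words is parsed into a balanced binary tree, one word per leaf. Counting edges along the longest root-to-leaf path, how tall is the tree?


In a balanced binary tree with n leaves the deepest leaf is ceil(log2(n)) edges below the root.
log2(248) = 7.9542
ceil(7.9542) = 8
height (edges) = 8

8


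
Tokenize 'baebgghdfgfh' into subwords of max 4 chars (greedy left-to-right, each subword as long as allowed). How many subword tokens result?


'baebgghdfgfh' has 12 characters.
Chunking with max size 4:
  Chunk 1: 'baeb' (positions 0-3)
  Chunk 2: 'gghd' (positions 4-7)
  Chunk 3: 'fgfh' (positions 8-11)
Total chunks: ceil(12 / 4) = 3

3


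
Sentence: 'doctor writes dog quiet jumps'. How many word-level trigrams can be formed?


Word trigrams from [5] words:
  Trigram 1: (doctor writes dog)
  Trigram 2: (writes dog quiet)
  Trigram 3: (dog quiet jumps)
Total word trigrams: 5 - 2 = 3

3


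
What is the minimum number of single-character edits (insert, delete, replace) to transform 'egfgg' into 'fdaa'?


Building DP table for s1='egfgg' (len 5) and s2='fdaa' (len 4):
       f  d  a  a
    0  1  2  3  4
  e 1  1  2  3  4
  g 2  2  2  3  4
  f 3  2  3  3  4
  g 4  3  3  4  4
  g 5  4  4  4  5
Edit distance = dp[5][4] = 5

5


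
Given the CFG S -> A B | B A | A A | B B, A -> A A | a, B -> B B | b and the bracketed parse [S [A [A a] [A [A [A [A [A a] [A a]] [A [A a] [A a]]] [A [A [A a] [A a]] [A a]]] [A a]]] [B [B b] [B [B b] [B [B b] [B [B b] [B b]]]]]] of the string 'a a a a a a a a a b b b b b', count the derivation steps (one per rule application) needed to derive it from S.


Every bracketed nonterminal node [X ...] in the tree is produced by exactly one rule application.
Reading the tree off as a leftmost derivation:
  Step 1: S  =>  A B   (applied S -> A B)
  Step 2: A B  =>  A A B   (applied A -> A A)
  Step 3: A A B  =>  a A B   (applied A -> a)
  Step 4: a A B  =>  a A A B   (applied A -> A A)
  Step 5: a A A B  =>  a A A A B   (applied A -> A A)
  Step 6: a A A A B  =>  a A A A A B   (applied A -> A A)
  Step 7: a A A A A B  =>  a A A A A A B   (applied A -> A A)
  Step 8: a A A A A A B  =>  a a A A A A B   (applied A -> a)
  Step 9: a a A A A A B  =>  a a a A A A B   (applied A -> a)
  Step 10: a a a A A A B  =>  a a a A A A A B   (applied A -> A A)
  Step 11: a a a A A A A B  =>  a a a a A A A B   (applied A -> a)
  Step 12: a a a a A A A B  =>  a a a a a A A B   (applied A -> a)
  Step 13: a a a a a A A B  =>  a a a a a A A A B   (applied A -> A A)
  Step 14: a a a a a A A A B  =>  a a a a a A A A A B   (applied A -> A A)
  Step 15: a a a a a A A A A B  =>  a a a a a a A A A B   (applied A -> a)
  Step 16: a a a a a a A A A B  =>  a a a a a a a A A B   (applied A -> a)
  Step 17: a a a a a a a A A B  =>  a a a a a a a a A B   (applied A -> a)
  Step 18: a a a a a a a a A B  =>  a a a a a a a a a B   (applied A -> a)
  Step 19: a a a a a a a a a B  =>  a a a a a a a a a B B   (applied B -> B B)
  Step 20: a a a a a a a a a B B  =>  a a a a a a a a a b B   (applied B -> b)
  Step 21: a a a a a a a a a b B  =>  a a a a a a a a a b B B   (applied B -> B B)
  Step 22: a a a a a a a a a b B B  =>  a a a a a a a a a b b B   (applied B -> b)
  Step 23: a a a a a a a a a b b B  =>  a a a a a a a a a b b B B   (applied B -> B B)
  Step 24: a a a a a a a a a b b B B  =>  a a a a a a a a a b b b B   (applied B -> b)
  Step 25: a a a a a a a a a b b b B  =>  a a a a a a a a a b b b B B   (applied B -> B B)
  Step 26: a a a a a a a a a b b b B B  =>  a a a a a a a a a b b b b B   (applied B -> b)
  Step 27: a a a a a a a a a b b b b B  =>  a a a a a a a a a b b b b b   (applied B -> b)
Final yield: a a a a a a a a a b b b b b
Total rewrite steps: 27

27


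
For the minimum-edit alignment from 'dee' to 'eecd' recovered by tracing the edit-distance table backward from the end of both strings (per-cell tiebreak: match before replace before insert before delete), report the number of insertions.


Edit distance = 3. Backtracking from cell (3, 4) with preference match > replace > insert > delete,
then listing the resulting alignment 'dee' -> 'eecd' left to right:
  Step 1: replace d->e
  Step 2: keep 'e'
  Step 3: insert 'c' [insertion #1]
  Step 4: replace e->d
Total insertions: 1

1


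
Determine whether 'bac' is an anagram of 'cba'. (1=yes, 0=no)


Sort characters of 'bac': 'abc'
Sort characters of 'cba': 'abc'
Sorted forms match -> they ARE anagrams
Result: 1

1


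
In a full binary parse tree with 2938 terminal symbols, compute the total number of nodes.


Leaf nodes (terminals): 2938
Internal nodes = n - 1 = 2938 - 1 = 2937
Total = leaves + internal = 2938 + 2937 = 5875

5875


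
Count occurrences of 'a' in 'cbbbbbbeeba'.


Scanning 'cbbbbbbeeba' for 'a':
  Position 10: 'a' -> MATCH (count: 1)
Total occurrences of 'a': 1

1


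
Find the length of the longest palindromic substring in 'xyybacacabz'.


Scanning 'xyybacacabz' for palindromic substrings.
Substring at positions 3-9: 'bacacab'.
Check: reverse('bacacab') = 'bacacab' -> palindrome confirmed.
Neighbouring characters ('y' / 'z') break symmetry, so it cannot extend further.
No longer palindromic substring exists; longest length = 7

7


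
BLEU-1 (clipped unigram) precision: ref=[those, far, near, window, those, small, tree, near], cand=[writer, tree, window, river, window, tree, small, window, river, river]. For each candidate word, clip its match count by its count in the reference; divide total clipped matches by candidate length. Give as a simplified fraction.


Reference word counts: {'far': 1, 'near': 2, 'small': 1, 'those': 2, 'tree': 1, 'window': 1}
Checking each candidate word (with clipping):
  'writer' -> not in reference -> no match (matches: 0)
  'tree' -> in reference (ref count 1, used 1/1) -> match (matches: 1)
  'window' -> in reference (ref count 1, used 1/1) -> match (matches: 2)
  'river' -> not in reference -> no match (matches: 2)
  'window' -> ref count 1 already used up (1/1) -> clipped, no match (matches: 2)
  'tree' -> ref count 1 already used up (1/1) -> clipped, no match (matches: 2)
  'small' -> in reference (ref count 1, used 1/1) -> match (matches: 3)
  'window' -> ref count 1 already used up (1/1) -> clipped, no match (matches: 3)
  'river' -> not in reference -> no match (matches: 3)
  'river' -> not in reference -> no match (matches: 3)
Clipped matches: 3, Candidate length: 10
Precision = 3/10

3/10


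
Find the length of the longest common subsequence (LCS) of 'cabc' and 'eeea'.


DP table for LCS of 'cabc' and 'eeea':
       e  e  e  a
    0  0  0  0  0
  c 0  0  0  0  0
  a 0  0  0  0  1
  b 0  0  0  0  1
  c 0  0  0  0  1
LCS: 'a'
LCS length = 1

1


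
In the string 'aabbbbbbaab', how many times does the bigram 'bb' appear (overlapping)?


Scanning 'aabbbbbbaab' for bigram 'bb':
  Position 0: 'aa' -> no
  Position 1: 'ab' -> no
  Position 2: 'bb' -> MATCH
  Position 3: 'bb' -> MATCH
  Position 4: 'bb' -> MATCH
  Position 5: 'bb' -> MATCH
  Position 6: 'bb' -> MATCH
  Position 7: 'ba' -> no
  Position 8: 'aa' -> no
  Position 9: 'ab' -> no
Total matches: 5

5


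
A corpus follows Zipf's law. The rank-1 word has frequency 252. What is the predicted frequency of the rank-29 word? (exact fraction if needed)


Zipf's law: freq(rank) = f1 / rank
f1 = 252, rank = 29
freq = 252 / 29
GCD(252, 29) = 1
Simplified: 252/29

252/29


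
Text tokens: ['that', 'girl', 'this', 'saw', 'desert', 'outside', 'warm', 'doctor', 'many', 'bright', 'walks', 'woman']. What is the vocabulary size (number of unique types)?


Listing all tokens and tracking unique types:
  Token 1: 'that' -> NEW (unique so far: 1)
  Token 2: 'girl' -> NEW (unique so far: 2)
  Token 3: 'this' -> NEW (unique so far: 3)
  Token 4: 'saw' -> NEW (unique so far: 4)
  Token 5: 'desert' -> NEW (unique so far: 5)
  Token 6: 'outside' -> NEW (unique so far: 6)
  Token 7: 'warm' -> NEW (unique so far: 7)
  Token 8: 'doctor' -> NEW (unique so far: 8)
  Token 9: 'many' -> NEW (unique so far: 9)
  Token 10: 'bright' -> NEW (unique so far: 10)
  Token 11: 'walks' -> NEW (unique so far: 11)
  Token 12: 'woman' -> NEW (unique so far: 12)
Unique types: ('bright', 'desert', 'doctor', 'girl', 'many', 'outside', 'saw', 'that', 'this', 'walks', 'warm', 'woman')
Vocabulary size: 12

12


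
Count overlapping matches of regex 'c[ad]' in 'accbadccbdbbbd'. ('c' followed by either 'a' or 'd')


Pattern: c[ad] means 'c' followed by either 'a' or 'd'.
Scanning 'accbadccbdbbbd' position-by-position:
  Pos 0: window 'ac' -> no
  Pos 1: window 'cc' -> no
  Pos 2: window 'cb' -> no
  Pos 3: window 'ba' -> no
  Pos 4: window 'ad' -> no
  Pos 5: window 'dc' -> no
  Pos 6: window 'cc' -> no
  Pos 7: window 'cb' -> no
  Pos 8: window 'bd' -> no
  Pos 9: window 'db' -> no
  Pos 10: window 'bb' -> no
  Pos 11: window 'bb' -> no
  Pos 12: window 'bd' -> no
  Pos 13: window 'd' -> no
Total matches: 0

0


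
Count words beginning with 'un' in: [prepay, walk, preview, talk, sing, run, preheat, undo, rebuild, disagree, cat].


Checking each word for prefix 'un':
  'prepay' -> no (count: 0)
  'walk' -> no (count: 0)
  'preview' -> no (count: 0)
  'talk' -> no (count: 0)
  'sing' -> no (count: 0)
  'run' -> no (count: 0)
  'preheat' -> no (count: 0)
  'undo' -> YES, starts with 'un' (count: 1)
  'rebuild' -> no (count: 1)
  'disagree' -> no (count: 1)
  'cat' -> no (count: 1)
Total with prefix 'un': 1

1


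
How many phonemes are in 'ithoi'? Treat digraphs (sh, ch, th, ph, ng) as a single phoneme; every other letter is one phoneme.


Parsing 'ithoi' greedily, digraphs first:
  'i' -> vowel phoneme (phonemes so far: 1)
  'th' -> digraph (1 consonant phoneme) (phonemes so far: 2)
  'o' -> vowel phoneme (phonemes so far: 3)
  'i' -> vowel phoneme (phonemes so far: 4)
Total phonemes: 4

4


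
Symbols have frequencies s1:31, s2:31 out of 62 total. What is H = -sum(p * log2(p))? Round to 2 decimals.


Computing entropy H = -sum(p_i * log2(p_i)):
  s1: p = 31/62 = 0.5000, -p*log2(p) = 0.5000
  s2: p = 31/62 = 0.5000, -p*log2(p) = 0.5000
H = sum of terms = 1.0000
Rounded to 2 decimals: 1.00

1.00


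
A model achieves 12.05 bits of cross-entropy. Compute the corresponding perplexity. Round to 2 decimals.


Perplexity formula: PP = 2^H
H = 12.05
PP = 2^12.05
Decompose: 2^12.05 = 2^12 * 2^0.05
2^12 = 4096, 2^0.05 ~ 1.0352649
PP ~ 4096 * 1.0352649 = 4240.4450304
Rounded to 2 decimals: 4240.45

4240.45


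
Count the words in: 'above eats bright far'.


Counting words by splitting on spaces:
  Word 1: 'above'
  Word 2: 'eats'
  Word 3: 'bright'
  Word 4: 'far'
Total words: 4

4


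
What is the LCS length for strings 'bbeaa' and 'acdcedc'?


DP table for LCS of 'bbeaa' and 'acdcedc':
       a  c  d  c  e  d  c
    0  0  0  0  0  0  0  0
  b 0  0  0  0  0  0  0  0
  b 0  0  0  0  0  0  0  0
  e 0  0  0  0  0  1  1  1
  a 0  1  1  1  1  1  1  1
  a 0  1  1  1  1  1  1  1
LCS: 'e'
LCS length = 1

1


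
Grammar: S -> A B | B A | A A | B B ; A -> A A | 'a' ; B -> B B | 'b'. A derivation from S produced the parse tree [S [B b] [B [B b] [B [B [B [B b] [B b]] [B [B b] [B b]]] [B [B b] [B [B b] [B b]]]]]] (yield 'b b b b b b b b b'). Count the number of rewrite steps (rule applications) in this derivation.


Every bracketed nonterminal node [X ...] in the tree is produced by exactly one rule application.
Reading the tree off as a leftmost derivation:
  Step 1: S  =>  B B   (applied S -> B B)
  Step 2: B B  =>  b B   (applied B -> b)
  Step 3: b B  =>  b B B   (applied B -> B B)
  Step 4: b B B  =>  b b B   (applied B -> b)
  Step 5: b b B  =>  b b B B   (applied B -> B B)
  Step 6: b b B B  =>  b b B B B   (applied B -> B B)
  Step 7: b b B B B  =>  b b B B B B   (applied B -> B B)
  Step 8: b b B B B B  =>  b b b B B B   (applied B -> b)
  Step 9: b b b B B B  =>  b b b b B B   (applied B -> b)
  Step 10: b b b b B B  =>  b b b b B B B   (applied B -> B B)
  Step 11: b b b b B B B  =>  b b b b b B B   (applied B -> b)
  Step 12: b b b b b B B  =>  b b b b b b B   (applied B -> b)
  Step 13: b b b b b b B  =>  b b b b b b B B   (applied B -> B B)
  Step 14: b b b b b b B B  =>  b b b b b b b B   (applied B -> b)
  Step 15: b b b b b b b B  =>  b b b b b b b B B   (applied B -> B B)
  Step 16: b b b b b b b B B  =>  b b b b b b b b B   (applied B -> b)
  Step 17: b b b b b b b b B  =>  b b b b b b b b b   (applied B -> b)
Final yield: b b b b b b b b b
Total rewrite steps: 17

17


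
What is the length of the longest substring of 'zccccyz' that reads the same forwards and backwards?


Scanning 'zccccyz' for palindromic substrings.
Substring at positions 1-4: 'cccc'.
Check: reverse('cccc') = 'cccc' -> palindrome confirmed.
Neighbouring characters ('z' / 'y') break symmetry, so it cannot extend further.
No longer palindromic substring exists; longest length = 4

4


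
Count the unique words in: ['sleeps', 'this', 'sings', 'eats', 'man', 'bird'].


Listing all tokens and tracking unique types:
  Token 1: 'sleeps' -> NEW (unique so far: 1)
  Token 2: 'this' -> NEW (unique so far: 2)
  Token 3: 'sings' -> NEW (unique so far: 3)
  Token 4: 'eats' -> NEW (unique so far: 4)
  Token 5: 'man' -> NEW (unique so far: 5)
  Token 6: 'bird' -> NEW (unique so far: 6)
Unique types: ('bird', 'eats', 'man', 'sings', 'sleeps', 'this')
Vocabulary size: 6

6


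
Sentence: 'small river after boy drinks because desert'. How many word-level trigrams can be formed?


Word trigrams from [7] words:
  Trigram 1: (small river after)
  Trigram 2: (river after boy)
  Trigram 3: (after boy drinks)
  Trigram 4: (boy drinks because)
  Trigram 5: (drinks because desert)
Total word trigrams: 7 - 2 = 5

5


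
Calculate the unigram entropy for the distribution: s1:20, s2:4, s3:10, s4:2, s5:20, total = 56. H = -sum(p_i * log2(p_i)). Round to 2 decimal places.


Computing entropy H = -sum(p_i * log2(p_i)):
  s1: p = 20/56 = 0.3571, -p*log2(p) = 0.5305
  s2: p = 4/56 = 0.0714, -p*log2(p) = 0.2720
  s3: p = 10/56 = 0.1786, -p*log2(p) = 0.4438
  s4: p = 2/56 = 0.0357, -p*log2(p) = 0.1717
  s5: p = 20/56 = 0.3571, -p*log2(p) = 0.5305
H = sum of terms = 1.9485
Rounded to 2 decimals: 1.95

1.95


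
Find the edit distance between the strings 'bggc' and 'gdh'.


Building DP table for s1='bggc' (len 4) and s2='gdh' (len 3):
       g  d  h
    0  1  2  3
  b 1  1  2  3
  g 2  1  2  3
  g 3  2  2  3
  c 4  3  3  3
Edit distance = dp[4][3] = 3

3


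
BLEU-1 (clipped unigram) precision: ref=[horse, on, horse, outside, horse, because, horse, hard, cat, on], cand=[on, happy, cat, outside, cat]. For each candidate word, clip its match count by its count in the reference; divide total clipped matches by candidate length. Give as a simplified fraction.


Reference word counts: {'because': 1, 'cat': 1, 'hard': 1, 'horse': 4, 'on': 2, 'outside': 1}
Checking each candidate word (with clipping):
  'on' -> in reference (ref count 2, used 1/2) -> match (matches: 1)
  'happy' -> not in reference -> no match (matches: 1)
  'cat' -> in reference (ref count 1, used 1/1) -> match (matches: 2)
  'outside' -> in reference (ref count 1, used 1/1) -> match (matches: 3)
  'cat' -> ref count 1 already used up (1/1) -> clipped, no match (matches: 3)
Clipped matches: 3, Candidate length: 5
Precision = 3/5

3/5


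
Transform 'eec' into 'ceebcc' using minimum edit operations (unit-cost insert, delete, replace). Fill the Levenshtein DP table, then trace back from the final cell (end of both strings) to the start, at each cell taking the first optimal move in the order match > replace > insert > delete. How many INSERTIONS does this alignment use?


Edit distance = 3. Backtracking from cell (3, 6) with preference match > replace > insert > delete,
then listing the resulting alignment 'eec' -> 'ceebcc' left to right:
  Step 1: insert 'c' [insertion #1]
  Step 2: keep 'e'
  Step 3: keep 'e'
  Step 4: insert 'b' [insertion #2]
  Step 5: insert 'c' [insertion #3]
  Step 6: keep 'c'
Total insertions: 3

3


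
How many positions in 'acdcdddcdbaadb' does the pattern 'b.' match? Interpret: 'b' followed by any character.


Pattern: b. means 'b' followed by any character.
Scanning 'acdcdddcdbaadb' position-by-position:
  Pos 0: window 'ac' -> no
  Pos 1: window 'cd' -> no
  Pos 2: window 'dc' -> no
  Pos 3: window 'cd' -> no
  Pos 4: window 'dd' -> no
  Pos 5: window 'dd' -> no
  Pos 6: window 'dc' -> no
  Pos 7: window 'cd' -> no
  Pos 8: window 'db' -> no
  Pos 9: window 'ba' -> MATCH
  Pos 10: window 'aa' -> no
  Pos 11: window 'ad' -> no
  Pos 12: window 'db' -> no
  Pos 13: window 'b' -> no
Total matches: 1

1


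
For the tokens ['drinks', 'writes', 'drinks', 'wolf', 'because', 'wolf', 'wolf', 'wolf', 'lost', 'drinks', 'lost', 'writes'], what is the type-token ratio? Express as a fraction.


Tokens: 12
Unique types: ('because', 'drinks', 'lost', 'wolf', 'writes') = 5
TTR = 5/12
Already in lowest terms.

5/12


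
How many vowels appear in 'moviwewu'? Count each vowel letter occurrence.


Scanning each character of 'moviwewu':
  Position 1: 'm' -> consonant (running count: 0)
  Position 2: 'o' -> vowel (running count: 1)
  Position 3: 'v' -> consonant (running count: 1)
  Position 4: 'i' -> vowel (running count: 2)
  Position 5: 'w' -> consonant (running count: 2)
  Position 6: 'e' -> vowel (running count: 3)
  Position 7: 'w' -> consonant (running count: 3)
  Position 8: 'u' -> vowel (running count: 4)
Total vowels: 4

4


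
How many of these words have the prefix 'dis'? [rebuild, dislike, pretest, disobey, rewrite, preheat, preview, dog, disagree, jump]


Checking each word for prefix 'dis':
  'rebuild' -> no (count: 0)
  'dislike' -> YES, starts with 'dis' (count: 1)
  'pretest' -> no (count: 1)
  'disobey' -> YES, starts with 'dis' (count: 2)
  'rewrite' -> no (count: 2)
  'preheat' -> no (count: 2)
  'preview' -> no (count: 2)
  'dog' -> no (count: 2)
  'disagree' -> YES, starts with 'dis' (count: 3)
  'jump' -> no (count: 3)
Total with prefix 'dis': 3

3


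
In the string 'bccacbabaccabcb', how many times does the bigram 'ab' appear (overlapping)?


Scanning 'bccacbabaccabcb' for bigram 'ab':
  Position 0: 'bc' -> no
  Position 1: 'cc' -> no
  Position 2: 'ca' -> no
  Position 3: 'ac' -> no
  Position 4: 'cb' -> no
  Position 5: 'ba' -> no
  Position 6: 'ab' -> MATCH
  Position 7: 'ba' -> no
  Position 8: 'ac' -> no
  Position 9: 'cc' -> no
  Position 10: 'ca' -> no
  Position 11: 'ab' -> MATCH
  Position 12: 'bc' -> no
  Position 13: 'cb' -> no
Total matches: 2

2


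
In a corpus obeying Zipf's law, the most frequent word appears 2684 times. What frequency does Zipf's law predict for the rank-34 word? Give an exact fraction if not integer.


Zipf's law: freq(rank) = f1 / rank
f1 = 2684, rank = 34
freq = 2684 / 34
GCD(2684, 34) = 2
Simplified: 1342/17

1342/17


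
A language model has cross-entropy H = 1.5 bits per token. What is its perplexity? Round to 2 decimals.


Perplexity formula: PP = 2^H
H = 1.5
PP = 2^1.5
Decompose: 2^1.5 = 2^1 * 2^0.5 = 2^1 * sqrt(2)
2^1 = 2, sqrt(2) ~ 1.4142136
PP ~ 2 * 1.4142136 = 2.8284272
Rounded to 2 decimals: 2.83

2.83


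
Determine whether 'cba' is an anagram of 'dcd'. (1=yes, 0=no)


Sort characters of 'cba': 'abc'
Sort characters of 'dcd': 'cdd'
Sorted forms differ -> they are NOT anagrams
Result: 0

0


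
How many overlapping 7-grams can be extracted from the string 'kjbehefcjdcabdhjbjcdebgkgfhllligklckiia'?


String 'kjbehefcjdcabdhjbjcdebgkgfhllligklckiia' has length L = 39.
Number of overlapping n-grams = L - n + 1
Substituting: 39 - 7 + 1 = 33

33


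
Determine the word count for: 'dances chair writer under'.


Counting words by splitting on spaces:
  Word 1: 'dances'
  Word 2: 'chair'
  Word 3: 'writer'
  Word 4: 'under'
Total words: 4

4


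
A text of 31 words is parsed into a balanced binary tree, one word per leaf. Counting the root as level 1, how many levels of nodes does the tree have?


In a balanced binary tree with n leaves the deepest leaf is ceil(log2(n)) edges below the root,
so counting node levels inclusive of root and leaves gives ceil(log2(n)) + 1 levels.
log2(31) = 4.9542
ceil(4.9542) = 5
levels = 5 + 1 = 6

6


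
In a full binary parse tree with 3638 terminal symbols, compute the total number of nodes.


Leaf nodes (terminals): 3638
Internal nodes = n - 1 = 3638 - 1 = 3637
Total = leaves + internal = 3638 + 3637 = 7275

7275


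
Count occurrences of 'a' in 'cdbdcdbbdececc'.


Scanning 'cdbdcdbbdececc' for 'a':
  No matches found.
Total occurrences of 'a': 0

0


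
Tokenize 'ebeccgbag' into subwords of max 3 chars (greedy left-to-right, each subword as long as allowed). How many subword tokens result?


'ebeccgbag' has 9 characters.
Chunking with max size 3:
  Chunk 1: 'ebe' (positions 0-2)
  Chunk 2: 'ccg' (positions 3-5)
  Chunk 3: 'bag' (positions 6-8)
Total chunks: ceil(9 / 3) = 3

3


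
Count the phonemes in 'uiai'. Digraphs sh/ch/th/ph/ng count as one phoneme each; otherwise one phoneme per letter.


Parsing 'uiai' greedily, digraphs first:
  'u' -> vowel phoneme (phonemes so far: 1)
  'i' -> vowel phoneme (phonemes so far: 2)
  'a' -> vowel phoneme (phonemes so far: 3)
  'i' -> vowel phoneme (phonemes so far: 4)
Total phonemes: 4

4


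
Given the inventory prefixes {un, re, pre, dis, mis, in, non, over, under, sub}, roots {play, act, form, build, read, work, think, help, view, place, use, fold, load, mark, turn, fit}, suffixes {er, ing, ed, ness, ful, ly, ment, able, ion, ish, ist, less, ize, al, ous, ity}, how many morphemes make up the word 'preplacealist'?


Segmenting 'preplacealist' against the inventory:
  'pre' -> prefix (morpheme 1)
  'place' -> root (morpheme 2)
  'al' -> suffix (morpheme 3)
  'ist' -> suffix (morpheme 4)
Total morphemes: 4

4


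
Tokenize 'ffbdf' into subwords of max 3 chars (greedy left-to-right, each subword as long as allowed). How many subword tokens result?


'ffbdf' has 5 characters.
Chunking with max size 3:
  Chunk 1: 'ffb' (positions 0-2)
  Chunk 2: 'df' (positions 3-4)
Total chunks: ceil(5 / 3) = 2

2


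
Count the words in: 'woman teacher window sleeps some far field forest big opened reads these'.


Counting words by splitting on spaces:
  Word 1: 'woman'
  Word 2: 'teacher'
  Word 3: 'window'
  Word 4: 'sleeps'
  Word 5: 'some'
  Word 6: 'far'
  Word 7: 'field'
  Word 8: 'forest'
  Word 9: 'big'
  Word 10: 'opened'
  Word 11: 'reads'
  Word 12: 'these'
Total words: 12

12


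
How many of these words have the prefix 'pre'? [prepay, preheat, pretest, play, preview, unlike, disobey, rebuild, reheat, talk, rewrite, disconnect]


Checking each word for prefix 'pre':
  'prepay' -> YES, starts with 'pre' (count: 1)
  'preheat' -> YES, starts with 'pre' (count: 2)
  'pretest' -> YES, starts with 'pre' (count: 3)
  'play' -> no (count: 3)
  'preview' -> YES, starts with 'pre' (count: 4)
  'unlike' -> no (count: 4)
  'disobey' -> no (count: 4)
  'rebuild' -> no (count: 4)
  'reheat' -> no (count: 4)
  'talk' -> no (count: 4)
  'rewrite' -> no (count: 4)
  'disconnect' -> no (count: 4)
Total with prefix 'pre': 4

4


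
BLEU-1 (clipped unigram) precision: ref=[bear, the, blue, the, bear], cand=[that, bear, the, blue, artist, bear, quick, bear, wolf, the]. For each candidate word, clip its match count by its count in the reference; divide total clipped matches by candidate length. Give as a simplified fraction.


Reference word counts: {'bear': 2, 'blue': 1, 'the': 2}
Checking each candidate word (with clipping):
  'that' -> not in reference -> no match (matches: 0)
  'bear' -> in reference (ref count 2, used 1/2) -> match (matches: 1)
  'the' -> in reference (ref count 2, used 1/2) -> match (matches: 2)
  'blue' -> in reference (ref count 1, used 1/1) -> match (matches: 3)
  'artist' -> not in reference -> no match (matches: 3)
  'bear' -> in reference (ref count 2, used 2/2) -> match (matches: 4)
  'quick' -> not in reference -> no match (matches: 4)
  'bear' -> ref count 2 already used up (2/2) -> clipped, no match (matches: 4)
  'wolf' -> not in reference -> no match (matches: 4)
  'the' -> in reference (ref count 2, used 2/2) -> match (matches: 5)
Clipped matches: 5, Candidate length: 10
Precision = 5/10 = 1/2

1/2


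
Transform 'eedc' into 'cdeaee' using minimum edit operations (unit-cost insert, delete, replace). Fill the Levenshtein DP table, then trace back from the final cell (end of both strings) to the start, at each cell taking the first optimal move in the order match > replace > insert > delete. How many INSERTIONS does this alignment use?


Edit distance = 5. Backtracking from cell (4, 6) with preference match > replace > insert > delete,
then listing the resulting alignment 'eedc' -> 'cdeaee' left to right:
  Step 1: insert 'c' [insertion #1]
  Step 2: insert 'd' [insertion #2]
  Step 3: keep 'e'
  Step 4: replace e->a
  Step 5: replace d->e
  Step 6: replace c->e
Total insertions: 2

2


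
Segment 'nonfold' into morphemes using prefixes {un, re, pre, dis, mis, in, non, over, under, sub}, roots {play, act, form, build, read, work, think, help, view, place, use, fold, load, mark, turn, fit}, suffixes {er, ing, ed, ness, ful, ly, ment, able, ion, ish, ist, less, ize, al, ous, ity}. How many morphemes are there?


Segmenting 'nonfold' against the inventory:
  'non' -> prefix (morpheme 1)
  'fold' -> root (morpheme 2)
Total morphemes: 2

2


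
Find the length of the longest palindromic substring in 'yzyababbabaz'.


Scanning 'yzyababbabaz' for palindromic substrings.
Substring at positions 3-10: 'ababbaba'.
Check: reverse('ababbaba') = 'ababbaba' -> palindrome confirmed.
Neighbouring characters ('y' / 'z') break symmetry, so it cannot extend further.
No longer palindromic substring exists; longest length = 8

8


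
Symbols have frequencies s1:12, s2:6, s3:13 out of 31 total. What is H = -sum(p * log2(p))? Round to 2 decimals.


Computing entropy H = -sum(p_i * log2(p_i)):
  s1: p = 12/31 = 0.3871, -p*log2(p) = 0.5300
  s2: p = 6/31 = 0.1935, -p*log2(p) = 0.4586
  s3: p = 13/31 = 0.4194, -p*log2(p) = 0.5258
H = sum of terms = 1.5144
Rounded to 2 decimals: 1.51

1.51


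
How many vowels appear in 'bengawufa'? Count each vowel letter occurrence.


Scanning each character of 'bengawufa':
  Position 1: 'b' -> consonant (running count: 0)
  Position 2: 'e' -> vowel (running count: 1)
  Position 3: 'n' -> consonant (running count: 1)
  Position 4: 'g' -> consonant (running count: 1)
  Position 5: 'a' -> vowel (running count: 2)
  Position 6: 'w' -> consonant (running count: 2)
  Position 7: 'u' -> vowel (running count: 3)
  Position 8: 'f' -> consonant (running count: 3)
  Position 9: 'a' -> vowel (running count: 4)
Total vowels: 4

4


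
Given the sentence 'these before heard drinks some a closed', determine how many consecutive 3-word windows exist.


Word trigrams from [7] words:
  Trigram 1: (these before heard)
  Trigram 2: (before heard drinks)
  Trigram 3: (heard drinks some)
  Trigram 4: (drinks some a)
  Trigram 5: (some a closed)
Total word trigrams: 7 - 2 = 5

5


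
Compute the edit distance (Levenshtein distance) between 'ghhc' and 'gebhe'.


Building DP table for s1='ghhc' (len 4) and s2='gebhe' (len 5):
       g  e  b  h  e
    0  1  2  3  4  5
  g 1  0  1  2  3  4
  h 2  1  1  2  2  3
  h 3  2  2  2  2  3
  c 4  3  3  3  3  3
Edit distance = dp[4][5] = 3

3


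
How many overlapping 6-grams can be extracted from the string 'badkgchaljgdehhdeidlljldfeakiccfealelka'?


String 'badkgchaljgdehhdeidlljldfeakiccfealelka' has length L = 39.
Number of overlapping n-grams = L - n + 1
Substituting: 39 - 6 + 1 = 34

34


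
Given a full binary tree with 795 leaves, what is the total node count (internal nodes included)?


Leaf nodes (terminals): 795
Internal nodes = n - 1 = 795 - 1 = 794
Total = leaves + internal = 795 + 794 = 1589

1589


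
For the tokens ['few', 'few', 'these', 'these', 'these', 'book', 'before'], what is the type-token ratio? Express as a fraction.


Tokens: 7
Unique types: ('before', 'book', 'few', 'these') = 4
TTR = 4/7
Already in lowest terms.

4/7


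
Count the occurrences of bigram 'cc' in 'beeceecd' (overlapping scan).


Scanning 'beeceecd' for bigram 'cc':
  Position 0: 'be' -> no
  Position 1: 'ee' -> no
  Position 2: 'ec' -> no
  Position 3: 'ce' -> no
  Position 4: 'ee' -> no
  Position 5: 'ec' -> no
  Position 6: 'cd' -> no
Total matches: 0

0


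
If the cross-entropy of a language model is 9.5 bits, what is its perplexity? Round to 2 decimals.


Perplexity formula: PP = 2^H
H = 9.5
PP = 2^9.5
Decompose: 2^9.5 = 2^9 * 2^0.5 = 2^9 * sqrt(2)
2^9 = 512, sqrt(2) ~ 1.4142136
PP ~ 512 * 1.4142136 = 724.0773632
Rounded to 2 decimals: 724.08

724.08


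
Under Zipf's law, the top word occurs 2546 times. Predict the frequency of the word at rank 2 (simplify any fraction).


Zipf's law: freq(rank) = f1 / rank
f1 = 2546, rank = 2
freq = 2546 / 2
= 1273

1273


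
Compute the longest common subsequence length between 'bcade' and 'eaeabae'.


DP table for LCS of 'bcade' and 'eaeabae':
       e  a  e  a  b  a  e
    0  0  0  0  0  0  0  0
  b 0  0  0  0  0  1  1  1
  c 0  0  0  0  0  1  1  1
  a 0  0  1  1  1  1  2  2
  d 0  0  1  1  1  1  2  2
  e 0  1  1  2  2  2  2  3
LCS: 'bae'
LCS length = 3

3


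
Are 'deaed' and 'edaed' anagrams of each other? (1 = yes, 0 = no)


Sort characters of 'deaed': 'addee'
Sort characters of 'edaed': 'addee'
Sorted forms match -> they ARE anagrams
Result: 1

1


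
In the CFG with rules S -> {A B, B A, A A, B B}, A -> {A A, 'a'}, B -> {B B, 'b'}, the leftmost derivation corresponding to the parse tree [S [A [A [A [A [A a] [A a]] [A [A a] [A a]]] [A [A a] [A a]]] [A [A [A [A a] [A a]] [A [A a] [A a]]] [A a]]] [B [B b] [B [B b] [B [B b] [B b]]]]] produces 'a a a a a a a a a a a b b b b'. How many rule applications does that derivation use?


Every bracketed nonterminal node [X ...] in the tree is produced by exactly one rule application.
Reading the tree off as a leftmost derivation:
  Step 1: S  =>  A B   (applied S -> A B)
  Step 2: A B  =>  A A B   (applied A -> A A)
  Step 3: A A B  =>  A A A B   (applied A -> A A)
  Step 4: A A A B  =>  A A A A B   (applied A -> A A)
  Step 5: A A A A B  =>  A A A A A B   (applied A -> A A)
  Step 6: A A A A A B  =>  a A A A A B   (applied A -> a)
  Step 7: a A A A A B  =>  a a A A A B   (applied A -> a)
  Step 8: a a A A A B  =>  a a A A A A B   (applied A -> A A)
  Step 9: a a A A A A B  =>  a a a A A A B   (applied A -> a)
  Step 10: a a a A A A B  =>  a a a a A A B   (applied A -> a)
  Step 11: a a a a A A B  =>  a a a a A A A B   (applied A -> A A)
  Step 12: a a a a A A A B  =>  a a a a a A A B   (applied A -> a)
  Step 13: a a a a a A A B  =>  a a a a a a A B   (applied A -> a)
  Step 14: a a a a a a A B  =>  a a a a a a A A B   (applied A -> A A)
  Step 15: a a a a a a A A B  =>  a a a a a a A A A B   (applied A -> A A)
  Step 16: a a a a a a A A A B  =>  a a a a a a A A A A B   (applied A -> A A)
  Step 17: a a a a a a A A A A B  =>  a a a a a a a A A A B   (applied A -> a)
  Step 18: a a a a a a a A A A B  =>  a a a a a a a a A A B   (applied A -> a)
  Step 19: a a a a a a a a A A B  =>  a a a a a a a a A A A B   (applied A -> A A)
  Step 20: a a a a a a a a A A A B  =>  a a a a a a a a a A A B   (applied A -> a)
  Step 21: a a a a a a a a a A A B  =>  a a a a a a a a a a A B   (applied A -> a)
  Step 22: a a a a a a a a a a A B  =>  a a a a a a a a a a a B   (applied A -> a)
  Step 23: a a a a a a a a a a a B  =>  a a a a a a a a a a a B B   (applied B -> B B)
  Step 24: a a a a a a a a a a a B B  =>  a a a a a a a a a a a b B   (applied B -> b)
  Step 25: a a a a a a a a a a a b B  =>  a a a a a a a a a a a b B B   (applied B -> B B)
  Step 26: a a a a a a a a a a a b B B  =>  a a a a a a a a a a a b b B   (applied B -> b)
  Step 27: a a a a a a a a a a a b b B  =>  a a a a a a a a a a a b b B B   (applied B -> B B)
  Step 28: a a a a a a a a a a a b b B B  =>  a a a a a a a a a a a b b b B   (applied B -> b)
  Step 29: a a a a a a a a a a a b b b B  =>  a a a a a a a a a a a b b b b   (applied B -> b)
Final yield: a a a a a a a a a a a b b b b
Total rewrite steps: 29

29


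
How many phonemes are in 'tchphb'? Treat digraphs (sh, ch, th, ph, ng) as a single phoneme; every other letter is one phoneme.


Parsing 'tchphb' greedily, digraphs first:
  't' -> consonant phoneme (phonemes so far: 1)
  'ch' -> digraph (1 consonant phoneme) (phonemes so far: 2)
  'ph' -> digraph (1 consonant phoneme) (phonemes so far: 3)
  'b' -> consonant phoneme (phonemes so far: 4)
Total phonemes: 4

4


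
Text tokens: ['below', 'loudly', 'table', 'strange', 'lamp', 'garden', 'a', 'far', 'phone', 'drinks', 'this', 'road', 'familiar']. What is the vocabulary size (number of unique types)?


Listing all tokens and tracking unique types:
  Token 1: 'below' -> NEW (unique so far: 1)
  Token 2: 'loudly' -> NEW (unique so far: 2)
  Token 3: 'table' -> NEW (unique so far: 3)
  Token 4: 'strange' -> NEW (unique so far: 4)
  Token 5: 'lamp' -> NEW (unique so far: 5)
  Token 6: 'garden' -> NEW (unique so far: 6)
  Token 7: 'a' -> NEW (unique so far: 7)
  Token 8: 'far' -> NEW (unique so far: 8)
  Token 9: 'phone' -> NEW (unique so far: 9)
  Token 10: 'drinks' -> NEW (unique so far: 10)
  Token 11: 'this' -> NEW (unique so far: 11)
  Token 12: 'road' -> NEW (unique so far: 12)
  Token 13: 'familiar' -> NEW (unique so far: 13)
Unique types: ('a', 'below', 'drinks', 'familiar', 'far', 'garden', 'lamp', 'loudly', 'phone', 'road', 'strange', 'table', 'this')
Vocabulary size: 13

13


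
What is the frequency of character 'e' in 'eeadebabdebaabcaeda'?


Scanning 'eeadebabdebaabcaeda' for 'e':
  Position 0: 'e' -> MATCH (count: 1)
  Position 1: 'e' -> MATCH (count: 2)
  Position 4: 'e' -> MATCH (count: 3)
  Position 9: 'e' -> MATCH (count: 4)
  Position 16: 'e' -> MATCH (count: 5)
Total occurrences of 'e': 5

5


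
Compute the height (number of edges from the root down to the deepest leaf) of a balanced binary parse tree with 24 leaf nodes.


In a balanced binary tree with n leaves the deepest leaf is ceil(log2(n)) edges below the root.
log2(24) = 4.5850
ceil(4.5850) = 5
height (edges) = 5

5


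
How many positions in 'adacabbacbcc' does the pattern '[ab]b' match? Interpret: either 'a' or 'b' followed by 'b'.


Pattern: [ab]b means either 'a' or 'b' followed by 'b'.
Scanning 'adacabbacbcc' position-by-position:
  Pos 0: window 'ad' -> no
  Pos 1: window 'da' -> no
  Pos 2: window 'ac' -> no
  Pos 3: window 'ca' -> no
  Pos 4: window 'ab' -> MATCH
  Pos 5: window 'bb' -> MATCH
  Pos 6: window 'ba' -> no
  Pos 7: window 'ac' -> no
  Pos 8: window 'cb' -> no
  Pos 9: window 'bc' -> no
  Pos 10: window 'cc' -> no
  Pos 11: window 'c' -> no
Total matches: 2

2


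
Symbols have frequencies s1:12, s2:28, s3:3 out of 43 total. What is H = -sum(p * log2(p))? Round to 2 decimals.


Computing entropy H = -sum(p_i * log2(p_i)):
  s1: p = 12/43 = 0.2791, -p*log2(p) = 0.5139
  s2: p = 28/43 = 0.6512, -p*log2(p) = 0.4030
  s3: p = 3/43 = 0.0698, -p*log2(p) = 0.2680
H = sum of terms = 1.1849
Rounded to 2 decimals: 1.18

1.18


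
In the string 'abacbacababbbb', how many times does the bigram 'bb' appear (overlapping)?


Scanning 'abacbacababbbb' for bigram 'bb':
  Position 0: 'ab' -> no
  Position 1: 'ba' -> no
  Position 2: 'ac' -> no
  Position 3: 'cb' -> no
  Position 4: 'ba' -> no
  Position 5: 'ac' -> no
  Position 6: 'ca' -> no
  Position 7: 'ab' -> no
  Position 8: 'ba' -> no
  Position 9: 'ab' -> no
  Position 10: 'bb' -> MATCH
  Position 11: 'bb' -> MATCH
  Position 12: 'bb' -> MATCH
Total matches: 3

3


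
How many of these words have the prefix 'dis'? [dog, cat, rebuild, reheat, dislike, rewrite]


Checking each word for prefix 'dis':
  'dog' -> no (count: 0)
  'cat' -> no (count: 0)
  'rebuild' -> no (count: 0)
  'reheat' -> no (count: 0)
  'dislike' -> YES, starts with 'dis' (count: 1)
  'rewrite' -> no (count: 1)
Total with prefix 'dis': 1

1
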